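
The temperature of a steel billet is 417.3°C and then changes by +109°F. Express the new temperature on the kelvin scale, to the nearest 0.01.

751.01 K

The 109°F change is an interval, so only the factor 5/9 applies: +109 × 5/9 = +60.5556°C.
Final Celsius temperature: 417.3000 + 60.5556 = 477.8556°C.
In kelvin: 477.8556 + 273.15 = 751.01 K.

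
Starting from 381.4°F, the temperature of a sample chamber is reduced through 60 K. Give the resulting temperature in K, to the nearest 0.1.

Initial temperature in Celsius: (381.4 - 32) × 5/9 = 194.1111°C.
The 60 K change is an interval; Kelvin and Celsius degrees are the same size, so ΔC = -60°C.
Final Celsius temperature: 194.1111 - 60.0000 = 134.1111°C.
In kelvin: 134.1111 + 273.15 = 407.3 K.

407.3 K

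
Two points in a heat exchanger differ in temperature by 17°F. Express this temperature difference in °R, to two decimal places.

17.00°R

Fahrenheit and Rankine degrees are the same size, so the interval is unchanged: 17.00.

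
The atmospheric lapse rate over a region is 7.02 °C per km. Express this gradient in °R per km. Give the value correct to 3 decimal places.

12.636 °R/km

The quantity depends on a temperature interval, so only the ratio of degree sizes applies; the offset between the scales is irrelevant.
A change of 1°C is a change of 1.8°R, so 7.02 × 1.8 = 12.636.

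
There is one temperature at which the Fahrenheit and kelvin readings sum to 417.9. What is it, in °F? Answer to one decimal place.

104.5°F

Let F be the Fahrenheit reading. The kelvin reading is K = 5/9·F + 255.372.
Require F + K = 417.9: (14/9)·F + 255.372 = 417.9.
F = (417.9 - 255.372) / (14/9) = 104.5.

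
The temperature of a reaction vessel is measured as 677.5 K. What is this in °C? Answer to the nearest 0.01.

404.35°C

In Celsius: 677.5 - 273.15 = 404.3500°C.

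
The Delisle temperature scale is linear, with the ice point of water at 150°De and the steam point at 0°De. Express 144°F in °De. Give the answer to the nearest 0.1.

First in Celsius: (144 - 32) × 5/9 = 62.2222°C.
Linearly onto the Delisle scale: 150 + (62.2222 / 100) × (0 - 150) = 56.7°De.

56.7°De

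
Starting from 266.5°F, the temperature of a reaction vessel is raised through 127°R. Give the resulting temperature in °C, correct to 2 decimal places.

200.83°C

Initial temperature in Celsius: (266.5 - 32) × 5/9 = 130.2778°C.
The 127°R change is an interval, so only the factor 5/9 applies: +127 × 5/9 = +70.5556°C.
Final Celsius temperature: 130.2778 + 70.5556 = 200.8333°C.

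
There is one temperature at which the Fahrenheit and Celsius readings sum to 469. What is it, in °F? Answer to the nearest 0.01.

312.93°F

Let F be the Fahrenheit reading. The Celsius reading is C = 5/9·F - 17.7778.
Require F + C = 469: (14/9)·F - 17.7778 = 469.
F = (469 + 17.7778) / (14/9) = 312.93.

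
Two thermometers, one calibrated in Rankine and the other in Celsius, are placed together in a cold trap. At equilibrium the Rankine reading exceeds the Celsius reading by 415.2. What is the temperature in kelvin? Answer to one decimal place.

Let x be the Rankine reading; then the Celsius reading is 5/9·x - 273.15.
(5/9·x - 273.15) - x = -415.2  ⇒  (-4/9)·x = -142.05  ⇒  x = 319.6125°R.
In Celsius: (319.6125 - 491.67) × 5/9 = -95.5875°C.
In kelvin: -95.5875 + 273.15 = 177.6 K.

177.6 K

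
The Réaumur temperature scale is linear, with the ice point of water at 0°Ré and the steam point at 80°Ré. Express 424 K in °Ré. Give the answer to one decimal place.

First in Celsius: 424 - 273.15 = 150.8500°C.
Linearly onto the Réaumur scale: 0 + (150.8500 / 100) × (80 - 0) = 120.7°Ré.

120.7°Ré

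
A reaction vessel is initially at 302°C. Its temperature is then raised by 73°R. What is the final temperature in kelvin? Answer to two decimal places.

The 73°R change is an interval, so only the factor 5/9 applies: +73 × 5/9 = +40.5556°C.
Final Celsius temperature: 302.0000 + 40.5556 = 342.5556°C.
In kelvin: 342.5556 + 273.15 = 615.71 K.

615.71 K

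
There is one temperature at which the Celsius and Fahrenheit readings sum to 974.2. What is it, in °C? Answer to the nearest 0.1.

Let C be the Celsius reading. The Fahrenheit reading is F = 1.8·C + 32.
Require C + F = 974.2: (2.8)·C + 32 = 974.2.
C = (974.2 - 32) / (2.8) = 336.5.

336.5°C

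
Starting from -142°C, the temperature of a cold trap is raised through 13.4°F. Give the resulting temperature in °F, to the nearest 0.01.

-210.20°F

The 13.4°F change is an interval, so only the factor 5/9 applies: +13.4 × 5/9 = +7.4444°C.
Final Celsius temperature: -142.0000 + 7.4444 = -134.5556°C.
In Fahrenheit: -134.5556 × 1.8 + 32 = -210.20°F.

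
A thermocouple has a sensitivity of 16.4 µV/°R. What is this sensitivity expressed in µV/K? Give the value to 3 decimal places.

Since only a temperature interval is involved, the additive offset between the scales drops out.
A change of 1 K is a change of 1.8°R, so per K the value is 16.4 × 1.8 = 29.520.

29.520 µV/K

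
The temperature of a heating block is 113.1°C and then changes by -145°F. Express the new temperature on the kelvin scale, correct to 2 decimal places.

The 145°F change is an interval, so only the factor 5/9 applies: -145 × 5/9 = -80.5556°C.
Final Celsius temperature: 113.1000 - 80.5556 = 32.5444°C.
In kelvin: 32.5444 + 273.15 = 305.69 K.

305.69 K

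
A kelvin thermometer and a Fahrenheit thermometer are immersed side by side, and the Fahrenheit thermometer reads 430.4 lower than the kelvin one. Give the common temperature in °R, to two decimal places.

65.86°R

Let x be the kelvin reading; then the Fahrenheit reading is 1.8·x - 459.67.
(1.8·x - 459.67) - x = -430.4  ⇒  (0.8)·x = 29.27  ⇒  x = 36.5875 K.
In Celsius: 36.5875 - 273.15 = -236.5625°C.
In Rankine: -236.5625 × 1.8 + 491.67 = 65.86°R.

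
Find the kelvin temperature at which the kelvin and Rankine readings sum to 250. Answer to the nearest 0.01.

89.29 K

Let K be the kelvin reading. The Rankine reading is R = 1.8·K.
Require K + R = 250: (2.8)·K = 250.
K = (250) / (2.8) = 89.29.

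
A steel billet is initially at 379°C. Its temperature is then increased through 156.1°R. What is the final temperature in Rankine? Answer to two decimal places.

The 156.1°R change is an interval, so only the factor 5/9 applies: +156.1 × 5/9 = +86.7222°C.
Final Celsius temperature: 379.0000 + 86.7222 = 465.7222°C.
In Rankine: 465.7222 × 1.8 + 491.67 = 1329.97°R.

1329.97°R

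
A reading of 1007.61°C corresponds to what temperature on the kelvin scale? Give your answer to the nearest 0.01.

In kelvin: 1007.6100 + 273.15 = 1280.76 K.

1280.76 K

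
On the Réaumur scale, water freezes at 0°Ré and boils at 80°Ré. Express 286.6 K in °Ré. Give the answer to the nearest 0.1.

First in Celsius: 286.6 - 273.15 = 13.4500°C.
Linearly onto the Réaumur scale: 0 + (13.4500 / 100) × (80 - 0) = 10.8°Ré.

10.8°Ré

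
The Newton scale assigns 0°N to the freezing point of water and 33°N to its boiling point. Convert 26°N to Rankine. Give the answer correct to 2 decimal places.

Linear interpolation between the fixed points: C = (26 - 0) × 100 / (33 - 0) = 78.7879°C.
Then 78.7879 × 1.8 + 491.67 = 633.49°R.

633.49°R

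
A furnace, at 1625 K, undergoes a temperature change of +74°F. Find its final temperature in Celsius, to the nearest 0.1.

Initial temperature in Celsius: 1625 - 273.15 = 1351.8500°C.
The 74°F change is an interval, so only the factor 5/9 applies: +74 × 5/9 = +41.1111°C.
Final Celsius temperature: 1351.8500 + 41.1111 = 1392.9611°C.

1393.0°C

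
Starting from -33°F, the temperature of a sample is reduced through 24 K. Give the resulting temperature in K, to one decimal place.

213.0 K

Initial temperature in Celsius: (-33 - 32) × 5/9 = -36.1111°C.
The 24 K change is an interval; Kelvin and Celsius degrees are the same size, so ΔC = -24°C.
Final Celsius temperature: -36.1111 - 24.0000 = -60.1111°C.
In kelvin: -60.1111 + 273.15 = 213.0 K.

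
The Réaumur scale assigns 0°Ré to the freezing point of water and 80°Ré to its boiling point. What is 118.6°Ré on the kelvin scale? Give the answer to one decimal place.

Linear interpolation between the fixed points: C = (118.6 - 0) × 100 / (80 - 0) = 148.2500°C.
Then 148.2500 + 273.15 = 421.4 K.

421.4 K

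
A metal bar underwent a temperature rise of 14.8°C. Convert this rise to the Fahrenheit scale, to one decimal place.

26.6°F

Only the scale ratio 1.8 matters for a change in temperature.
14.8 × 1.8 = 26.6.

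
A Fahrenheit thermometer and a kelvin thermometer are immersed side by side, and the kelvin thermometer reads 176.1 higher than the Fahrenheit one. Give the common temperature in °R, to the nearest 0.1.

Let x be the Fahrenheit reading; then the kelvin reading is 5/9·x + 255.372.
(5/9·x + 255.372) - x = 176.1  ⇒  (-4/9)·x = -79.2722  ⇒  x = 178.3625°F.
In Celsius: (178.3625 - 32) × 5/9 = 81.3125°C.
In Rankine: 81.3125 × 1.8 + 491.67 = 638.0°R.

638.0°R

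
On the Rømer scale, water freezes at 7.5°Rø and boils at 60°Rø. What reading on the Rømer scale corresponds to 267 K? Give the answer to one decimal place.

First in Celsius: 267 - 273.15 = -6.1500°C.
Linearly onto the Rømer scale: 7.5 + (-6.1500 / 100) × (60 - 7.5) = 4.3°Rø.

4.3°Rø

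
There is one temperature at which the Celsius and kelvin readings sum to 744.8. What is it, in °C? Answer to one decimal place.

Let C be the Celsius reading. The kelvin reading is K = 1·C + 273.15.
Require C + K = 744.8: (2)·C + 273.15 = 744.8.
C = (744.8 - 273.15) / (2) = 235.8.

235.8°C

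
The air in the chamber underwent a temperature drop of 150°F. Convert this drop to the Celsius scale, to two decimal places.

83.33°C

Only the scale ratio 5/9 matters for a change in temperature.
150 × 5/9 = 83.33.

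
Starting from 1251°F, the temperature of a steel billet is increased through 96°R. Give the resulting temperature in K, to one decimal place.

Initial temperature in Celsius: (1251 - 32) × 5/9 = 677.2222°C.
The 96°R change is an interval, so only the factor 5/9 applies: +96 × 5/9 = +53.3333°C.
Final Celsius temperature: 677.2222 + 53.3333 = 730.5556°C.
In kelvin: 730.5556 + 273.15 = 1003.7 K.

1003.7 K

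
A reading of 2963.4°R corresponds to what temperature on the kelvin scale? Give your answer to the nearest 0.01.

In Celsius: (2963.4 - 491.67) × 5/9 = 1373.1833°C.
In kelvin: 1373.1833 + 273.15 = 1646.33 K.

1646.33 K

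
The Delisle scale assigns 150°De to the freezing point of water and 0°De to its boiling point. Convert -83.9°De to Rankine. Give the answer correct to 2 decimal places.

772.35°R

Linear interpolation between the fixed points: C = (-83.9 - 150) × 100 / (0 - 150) = 155.9333°C.
Then 155.9333 × 1.8 + 491.67 = 772.35°R.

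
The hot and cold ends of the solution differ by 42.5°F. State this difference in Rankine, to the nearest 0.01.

Fahrenheit and Rankine degrees are the same size, so the interval is unchanged: 42.50.

42.50°R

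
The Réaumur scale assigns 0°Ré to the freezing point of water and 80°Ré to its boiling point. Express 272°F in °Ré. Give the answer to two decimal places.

106.67°Ré

First in Celsius: (272 - 32) × 5/9 = 133.3333°C.
Linearly onto the Réaumur scale: 0 + (133.3333 / 100) × (80 - 0) = 106.67°Ré.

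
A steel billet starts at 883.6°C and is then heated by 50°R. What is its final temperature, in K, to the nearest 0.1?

1184.5 K

The 50°R change is an interval, so only the factor 5/9 applies: +50 × 5/9 = +27.7778°C.
Final Celsius temperature: 883.6000 + 27.7778 = 911.3778°C.
In kelvin: 911.3778 + 273.15 = 1184.5 K.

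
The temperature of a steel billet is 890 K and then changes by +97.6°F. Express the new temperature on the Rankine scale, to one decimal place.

Initial temperature in Celsius: 890 - 273.15 = 616.8500°C.
The 97.6°F change is an interval, so only the factor 5/9 applies: +97.6 × 5/9 = +54.2222°C.
Final Celsius temperature: 616.8500 + 54.2222 = 671.0722°C.
In Rankine: 671.0722 × 1.8 + 491.67 = 1699.6°R.

1699.6°R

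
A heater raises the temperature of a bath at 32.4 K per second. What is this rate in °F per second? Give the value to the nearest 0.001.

The quantity depends on a temperature interval, so only the ratio of degree sizes applies; the offset between the scales is irrelevant.
A change of 1 K is a change of 1.8°F, so 32.4 × 1.8 = 58.320.

58.320 °F/second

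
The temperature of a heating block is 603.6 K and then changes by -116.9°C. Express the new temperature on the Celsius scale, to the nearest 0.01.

213.55°C

Initial temperature in Celsius: 603.6 - 273.15 = 330.4500°C.
Final Celsius temperature: 330.4500 - 116.9000 = 213.5500°C.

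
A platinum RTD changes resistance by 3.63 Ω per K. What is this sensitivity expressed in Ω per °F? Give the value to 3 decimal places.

2.017 Ω per °F

The quantity depends on a temperature interval, so only the ratio of degree sizes applies; the offset between the scales is irrelevant.
A change of 1°F is a change of 5/9 K, so per °F the value is 3.63 × 5/9 = 2.017.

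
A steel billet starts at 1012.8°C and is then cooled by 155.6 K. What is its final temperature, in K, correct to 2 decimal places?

1130.35 K

The 155.6 K change is an interval; Kelvin and Celsius degrees are the same size, so ΔC = -155.6°C.
Final Celsius temperature: 1012.8000 - 155.6000 = 857.2000°C.
In kelvin: 857.2000 + 273.15 = 1130.35 K.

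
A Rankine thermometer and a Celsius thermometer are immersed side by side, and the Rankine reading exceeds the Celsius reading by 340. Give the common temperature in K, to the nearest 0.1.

83.6 K

Let x be the Rankine reading; then the Celsius reading is 5/9·x - 273.15.
(5/9·x - 273.15) - x = -340  ⇒  (-4/9)·x = -66.85  ⇒  x = 150.4125°R.
In Celsius: (150.4125 - 491.67) × 5/9 = -189.5875°C.
In kelvin: -189.5875 + 273.15 = 83.6 K.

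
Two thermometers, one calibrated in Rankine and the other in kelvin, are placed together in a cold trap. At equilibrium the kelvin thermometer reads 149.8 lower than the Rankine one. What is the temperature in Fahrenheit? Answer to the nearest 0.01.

-122.62°F

Let x be the Rankine reading; then the kelvin reading is 5/9·x.
(5/9·x) - x = -149.8  ⇒  (-4/9)·x = -149.8  ⇒  x = 337.0500°R.
In Celsius: (337.05 - 491.67) × 5/9 = -85.9000°C.
In Fahrenheit: -85.9000 × 1.8 + 32 = -122.62°F.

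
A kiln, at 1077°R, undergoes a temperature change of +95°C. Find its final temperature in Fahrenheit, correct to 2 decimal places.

Initial temperature in Celsius: (1077 - 491.67) × 5/9 = 325.1833°C.
Final Celsius temperature: 325.1833 + 95.0000 = 420.1833°C.
In Fahrenheit: 420.1833 × 1.8 + 32 = 788.33°F.

788.33°F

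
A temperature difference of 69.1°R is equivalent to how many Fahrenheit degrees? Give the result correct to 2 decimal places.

69.10°F

Rankine and Fahrenheit degrees are the same size, so the interval is unchanged: 69.10.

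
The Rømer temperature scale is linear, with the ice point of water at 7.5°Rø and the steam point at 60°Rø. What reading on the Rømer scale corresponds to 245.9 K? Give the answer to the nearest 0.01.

First in Celsius: 245.9 - 273.15 = -27.2500°C.
Linearly onto the Rømer scale: 7.5 + (-27.2500 / 100) × (60 - 7.5) = -6.81°Rø.

-6.81°Rø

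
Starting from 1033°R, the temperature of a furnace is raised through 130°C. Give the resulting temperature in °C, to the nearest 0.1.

430.7°C

Initial temperature in Celsius: (1033 - 491.67) × 5/9 = 300.7389°C.
Final Celsius temperature: 300.7389 + 130.0000 = 430.7389°C.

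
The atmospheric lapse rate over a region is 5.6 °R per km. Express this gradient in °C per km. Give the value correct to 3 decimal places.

3.111 °C/km

The quantity depends on a temperature interval, so only the ratio of degree sizes applies; the offset between the scales is irrelevant.
A change of 1°R is a change of 5/9°C, so 5.6 × 5/9 = 3.111.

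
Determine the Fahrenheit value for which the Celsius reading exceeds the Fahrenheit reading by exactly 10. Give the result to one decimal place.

Let F be the Fahrenheit reading. The Celsius reading is C = 5/9·F - 17.7778.
Require C - F = 10: (-4/9)·F - 17.7778 = 10.
F = (10 + 17.7778) / (-4/9) = -62.5.

-62.5°F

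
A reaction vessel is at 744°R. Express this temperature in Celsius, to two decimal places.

140.18°C

In Celsius: (744 - 491.67) × 5/9 = 140.1833°C.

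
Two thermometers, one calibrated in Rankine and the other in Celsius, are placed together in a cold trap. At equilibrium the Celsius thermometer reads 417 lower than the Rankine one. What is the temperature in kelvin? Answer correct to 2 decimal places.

179.81 K

Let x be the Rankine reading; then the Celsius reading is 5/9·x - 273.15.
(5/9·x - 273.15) - x = -417  ⇒  (-4/9)·x = -143.85  ⇒  x = 323.6625°R.
In Celsius: (323.6625 - 491.67) × 5/9 = -93.3375°C.
In kelvin: -93.3375 + 273.15 = 179.81 K.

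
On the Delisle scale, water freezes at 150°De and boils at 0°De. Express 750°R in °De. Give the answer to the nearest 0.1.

First in Celsius: (750 - 491.67) × 5/9 = 143.5167°C.
Linearly onto the Delisle scale: 150 + (143.5167 / 100) × (0 - 150) = -65.3°De.

-65.3°De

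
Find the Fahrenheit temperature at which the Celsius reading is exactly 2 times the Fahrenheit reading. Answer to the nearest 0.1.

-12.3°F

Let F be the Fahrenheit reading. The Celsius reading is C = 5/9·F - 17.7778.
Require C = 2·F: 5/9·F - 17.7778 = 2·F.
(-13/9)·F = 17.7778  ⇒  F = -12.3.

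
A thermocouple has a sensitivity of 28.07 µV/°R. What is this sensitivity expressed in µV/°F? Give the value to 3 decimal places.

28.070 µV/°F

The quantity depends on a temperature interval, so only the ratio of degree sizes applies; the offset between the scales is irrelevant.
A change of 1°F is a change of 1°R, so per °F the value is 28.07 × 1 = 28.070.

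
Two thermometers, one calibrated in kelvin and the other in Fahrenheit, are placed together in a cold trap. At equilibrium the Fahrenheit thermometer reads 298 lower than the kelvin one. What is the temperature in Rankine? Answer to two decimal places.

Let x be the kelvin reading; then the Fahrenheit reading is 1.8·x - 459.67.
(1.8·x - 459.67) - x = -298  ⇒  (0.8)·x = 161.67  ⇒  x = 202.0875 K.
In Celsius: 202.0875 - 273.15 = -71.0625°C.
In Rankine: -71.0625 × 1.8 + 491.67 = 363.76°R.

363.76°R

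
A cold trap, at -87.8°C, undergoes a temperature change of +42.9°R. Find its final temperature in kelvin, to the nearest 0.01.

209.18 K

The 42.9°R change is an interval, so only the factor 5/9 applies: +42.9 × 5/9 = +23.8333°C.
Final Celsius temperature: -87.8000 + 23.8333 = -63.9667°C.
In kelvin: -63.9667 + 273.15 = 209.18 K.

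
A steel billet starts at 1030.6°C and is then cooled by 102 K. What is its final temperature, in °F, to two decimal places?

The 102 K change is an interval; Kelvin and Celsius degrees are the same size, so ΔC = -102°C.
Final Celsius temperature: 1030.6000 - 102.0000 = 928.6000°C.
In Fahrenheit: 928.6000 × 1.8 + 32 = 1703.48°F.

1703.48°F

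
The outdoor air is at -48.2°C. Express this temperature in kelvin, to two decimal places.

In kelvin: -48.2000 + 273.15 = 224.95 K.

224.95 K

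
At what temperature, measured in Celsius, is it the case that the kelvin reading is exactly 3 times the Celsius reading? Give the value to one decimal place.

Let C be the Celsius reading. The kelvin reading is K = 1·C + 273.15.
Require K = 3·C: 1·C + 273.15 = 3·C.
(-2)·C = -273.15  ⇒  C = 136.6.

136.6°C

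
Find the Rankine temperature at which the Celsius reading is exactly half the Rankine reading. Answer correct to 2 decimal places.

Let R be the Rankine reading. The Celsius reading is C = 5/9·R - 273.15.
Require C = 0.5·R: 5/9·R - 273.15 = 0.5·R.
(1/18)·R = 273.15  ⇒  R = 4916.70.

4916.70°R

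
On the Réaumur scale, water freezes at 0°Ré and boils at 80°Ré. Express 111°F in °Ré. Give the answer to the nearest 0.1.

First in Celsius: (111 - 32) × 5/9 = 43.8889°C.
Linearly onto the Réaumur scale: 0 + (43.8889 / 100) × (80 - 0) = 35.1°Ré.

35.1°Ré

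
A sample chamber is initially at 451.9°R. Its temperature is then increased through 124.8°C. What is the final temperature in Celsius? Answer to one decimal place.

102.7°C

Initial temperature in Celsius: (451.9 - 491.67) × 5/9 = -22.0944°C.
Final Celsius temperature: -22.0944 + 124.8000 = 102.7056°C.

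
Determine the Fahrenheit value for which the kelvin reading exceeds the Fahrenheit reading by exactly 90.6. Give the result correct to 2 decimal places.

Let F be the Fahrenheit reading. The kelvin reading is K = 5/9·F + 255.372.
Require K - F = 90.6: (-4/9)·F + 255.372 = 90.6.
F = (90.6 - 255.372) / (-4/9) = 370.74.

370.74°F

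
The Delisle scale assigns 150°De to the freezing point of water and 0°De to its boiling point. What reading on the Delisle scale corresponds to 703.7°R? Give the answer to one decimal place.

First in Celsius: (703.7 - 491.67) × 5/9 = 117.7944°C.
Linearly onto the Delisle scale: 150 + (117.7944 / 100) × (0 - 150) = -26.7°De.

-26.7°De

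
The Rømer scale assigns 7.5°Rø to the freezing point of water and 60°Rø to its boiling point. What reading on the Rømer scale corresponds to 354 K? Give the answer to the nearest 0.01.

49.95°Rø

First in Celsius: 354 - 273.15 = 80.8500°C.
Linearly onto the Rømer scale: 7.5 + (80.8500 / 100) × (60 - 7.5) = 49.95°Rø.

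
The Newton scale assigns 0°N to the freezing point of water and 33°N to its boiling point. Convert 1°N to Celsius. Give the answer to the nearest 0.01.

3.03°C

Linear interpolation between the fixed points: C = (1 - 0) × 100 / (33 - 0) = 3.0303°C.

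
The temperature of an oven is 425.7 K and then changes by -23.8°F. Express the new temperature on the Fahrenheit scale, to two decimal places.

Initial temperature in Celsius: 425.7 - 273.15 = 152.5500°C.
The 23.8°F change is an interval, so only the factor 5/9 applies: -23.8 × 5/9 = -13.2222°C.
Final Celsius temperature: 152.5500 - 13.2222 = 139.3278°C.
In Fahrenheit: 139.3278 × 1.8 + 32 = 282.79°F.

282.79°F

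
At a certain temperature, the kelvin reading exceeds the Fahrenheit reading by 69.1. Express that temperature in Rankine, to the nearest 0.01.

878.78°R

Let x be the Fahrenheit reading; then the kelvin reading is 5/9·x + 255.372.
(5/9·x + 255.372) - x = 69.1  ⇒  (-4/9)·x = -186.272  ⇒  x = 419.1125°F.
In Celsius: (419.1125 - 32) × 5/9 = 215.0625°C.
In Rankine: 215.0625 × 1.8 + 491.67 = 878.78°R.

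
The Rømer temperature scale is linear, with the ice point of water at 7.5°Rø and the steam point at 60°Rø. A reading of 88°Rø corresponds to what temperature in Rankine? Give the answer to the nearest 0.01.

767.67°R

Linear interpolation between the fixed points: C = (88 - 7.5) × 100 / (60 - 7.5) = 153.3333°C.
Then 153.3333 × 1.8 + 491.67 = 767.67°R.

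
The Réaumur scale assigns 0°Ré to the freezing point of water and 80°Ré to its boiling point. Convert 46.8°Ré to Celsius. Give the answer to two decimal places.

Linear interpolation between the fixed points: C = (46.8 - 0) × 100 / (80 - 0) = 58.5000°C.

58.50°C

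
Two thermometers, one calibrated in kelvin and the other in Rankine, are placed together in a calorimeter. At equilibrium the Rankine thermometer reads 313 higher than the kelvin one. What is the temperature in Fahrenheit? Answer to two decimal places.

244.58°F

Let x be the kelvin reading; then the Rankine reading is 1.8·x.
(1.8·x) - x = 313  ⇒  (0.8)·x = 313  ⇒  x = 391.2500 K.
In Celsius: 391.25 - 273.15 = 118.1000°C.
In Fahrenheit: 118.1000 × 1.8 + 32 = 244.58°F.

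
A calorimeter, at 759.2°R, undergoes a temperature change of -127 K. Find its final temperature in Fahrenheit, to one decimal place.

Initial temperature in Celsius: (759.2 - 491.67) × 5/9 = 148.6278°C.
The 127 K change is an interval; Kelvin and Celsius degrees are the same size, so ΔC = -127°C.
Final Celsius temperature: 148.6278 - 127.0000 = 21.6278°C.
In Fahrenheit: 21.6278 × 1.8 + 32 = 70.9°F.

70.9°F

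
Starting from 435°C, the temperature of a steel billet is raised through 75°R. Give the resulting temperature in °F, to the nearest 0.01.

890.00°F

The 75°R change is an interval, so only the factor 5/9 applies: +75 × 5/9 = +41.6667°C.
Final Celsius temperature: 435.0000 + 41.6667 = 476.6667°C.
In Fahrenheit: 476.6667 × 1.8 + 32 = 890.00°F.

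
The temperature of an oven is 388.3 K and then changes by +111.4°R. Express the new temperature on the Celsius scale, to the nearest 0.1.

Initial temperature in Celsius: 388.3 - 273.15 = 115.1500°C.
The 111.4°R change is an interval, so only the factor 5/9 applies: +111.4 × 5/9 = +61.8889°C.
Final Celsius temperature: 115.1500 + 61.8889 = 177.0389°C.

177.0°C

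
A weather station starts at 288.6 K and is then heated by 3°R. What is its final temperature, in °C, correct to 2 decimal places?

Initial temperature in Celsius: 288.6 - 273.15 = 15.4500°C.
The 3°R change is an interval, so only the factor 5/9 applies: +3 × 5/9 = +1.6667°C.
Final Celsius temperature: 15.4500 + 1.6667 = 17.1167°C.

17.12°C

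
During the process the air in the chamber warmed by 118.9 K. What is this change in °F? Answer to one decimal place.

An interval of 1 K corresponds to 1.8°F.
118.9 × 1.8 = 214.0.

214.0°F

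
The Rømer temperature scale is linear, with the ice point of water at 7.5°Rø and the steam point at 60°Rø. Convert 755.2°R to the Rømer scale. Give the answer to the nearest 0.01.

First in Celsius: (755.2 - 491.67) × 5/9 = 146.4056°C.
Linearly onto the Rømer scale: 7.5 + (146.4056 / 100) × (60 - 7.5) = 84.36°Rø.

84.36°Rø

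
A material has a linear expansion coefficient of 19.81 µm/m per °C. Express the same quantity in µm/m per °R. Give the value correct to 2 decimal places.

11.01 µm/m per °R

The quantity depends on a temperature interval, so only the ratio of degree sizes applies; the offset between the scales is irrelevant.
A change of 1°R is a change of 5/9°C, so per °R the value is 19.81 × 5/9 = 11.01.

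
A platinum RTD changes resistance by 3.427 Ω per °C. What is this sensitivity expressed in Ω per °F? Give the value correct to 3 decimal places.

1.904 Ω per °F

Since only a temperature interval is involved, the additive offset between the scales drops out.
A change of 1°F is a change of 5/9°C, so per °F the value is 3.427 × 5/9 = 1.904.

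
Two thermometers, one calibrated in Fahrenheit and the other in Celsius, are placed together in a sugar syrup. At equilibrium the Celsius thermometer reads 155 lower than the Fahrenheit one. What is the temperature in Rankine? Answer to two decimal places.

Let x be the Fahrenheit reading; then the Celsius reading is 5/9·x - 17.7778.
(5/9·x - 17.7778) - x = -155  ⇒  (-4/9)·x = -137.222  ⇒  x = 308.7500°F.
In Celsius: (308.75 - 32) × 5/9 = 153.7500°C.
In Rankine: 153.7500 × 1.8 + 491.67 = 768.42°R.

768.42°R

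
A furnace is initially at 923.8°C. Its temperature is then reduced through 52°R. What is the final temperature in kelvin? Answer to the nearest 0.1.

1168.1 K

The 52°R change is an interval, so only the factor 5/9 applies: -52 × 5/9 = -28.8889°C.
Final Celsius temperature: 923.8000 - 28.8889 = 894.9111°C.
In kelvin: 894.9111 + 273.15 = 1168.1 K.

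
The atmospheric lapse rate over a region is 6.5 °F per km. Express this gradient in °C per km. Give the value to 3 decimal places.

Since only a temperature interval is involved, the additive offset between the scales drops out.
A change of 1°F is a change of 5/9°C, so 6.5 × 5/9 = 3.611.

3.611 °C/km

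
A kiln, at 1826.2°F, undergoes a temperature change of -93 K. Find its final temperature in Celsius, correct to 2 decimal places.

Initial temperature in Celsius: (1826.2 - 32) × 5/9 = 996.7778°C.
The 93 K change is an interval; Kelvin and Celsius degrees are the same size, so ΔC = -93°C.
Final Celsius temperature: 996.7778 - 93.0000 = 903.7778°C.

903.78°C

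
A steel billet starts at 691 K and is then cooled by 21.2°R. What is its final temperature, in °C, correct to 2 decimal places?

406.07°C

Initial temperature in Celsius: 691 - 273.15 = 417.8500°C.
The 21.2°R change is an interval, so only the factor 5/9 applies: -21.2 × 5/9 = -11.7778°C.
Final Celsius temperature: 417.8500 - 11.7778 = 406.0722°C.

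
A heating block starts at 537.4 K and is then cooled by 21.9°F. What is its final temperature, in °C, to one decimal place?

Initial temperature in Celsius: 537.4 - 273.15 = 264.2500°C.
The 21.9°F change is an interval, so only the factor 5/9 applies: -21.9 × 5/9 = -12.1667°C.
Final Celsius temperature: 264.2500 - 12.1667 = 252.0833°C.

252.1°C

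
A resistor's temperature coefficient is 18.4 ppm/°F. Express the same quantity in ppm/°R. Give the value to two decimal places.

The quantity depends on a temperature interval, so only the ratio of degree sizes applies; the offset between the scales is irrelevant.
A change of 1°R is a change of 1°F, so per °R the value is 18.4 × 1 = 18.40.

18.40 ppm/°R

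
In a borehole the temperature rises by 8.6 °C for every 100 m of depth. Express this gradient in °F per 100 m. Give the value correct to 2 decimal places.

15.48 °F/100 m

Since only a temperature interval is involved, the additive offset between the scales drops out.
A change of 1°C is a change of 1.8°F, so 8.6 × 1.8 = 15.48.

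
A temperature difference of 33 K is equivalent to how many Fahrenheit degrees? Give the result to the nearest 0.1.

An interval of 1 K corresponds to 1.8°F.
33 × 1.8 = 59.4.

59.4°F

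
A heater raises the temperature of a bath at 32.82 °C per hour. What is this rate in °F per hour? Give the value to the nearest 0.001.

The quantity depends on a temperature interval, so only the ratio of degree sizes applies; the offset between the scales is irrelevant.
A change of 1°C is a change of 1.8°F, so 32.82 × 1.8 = 59.076.

59.076 °F/hour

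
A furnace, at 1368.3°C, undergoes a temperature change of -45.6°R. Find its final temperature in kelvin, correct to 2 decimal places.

The 45.6°R change is an interval, so only the factor 5/9 applies: -45.6 × 5/9 = -25.3333°C.
Final Celsius temperature: 1368.3000 - 25.3333 = 1342.9667°C.
In kelvin: 1342.9667 + 273.15 = 1616.12 K.

1616.12 K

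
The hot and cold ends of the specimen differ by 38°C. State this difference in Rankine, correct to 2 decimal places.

68.40°R

For a temperature interval the offset drops out; only the factor 1.8 applies.
38 × 1.8 = 68.40.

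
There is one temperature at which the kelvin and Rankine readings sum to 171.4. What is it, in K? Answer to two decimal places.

Let K be the kelvin reading. The Rankine reading is R = 1.8·K.
Require K + R = 171.4: (2.8)·K = 171.4.
K = (171.4) / (2.8) = 61.21.

61.21 K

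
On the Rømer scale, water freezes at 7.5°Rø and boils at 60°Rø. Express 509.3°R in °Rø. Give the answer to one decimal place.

First in Celsius: (509.3 - 491.67) × 5/9 = 9.7944°C.
Linearly onto the Rømer scale: 7.5 + (9.7944 / 100) × (60 - 7.5) = 12.6°Rø.

12.6°Rø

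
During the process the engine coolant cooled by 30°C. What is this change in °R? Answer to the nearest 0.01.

54.00°R

For a temperature interval the offset drops out; only the factor 1.8 applies.
30 × 1.8 = 54.00.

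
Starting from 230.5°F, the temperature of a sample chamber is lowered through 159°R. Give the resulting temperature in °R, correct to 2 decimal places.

531.17°R

Initial temperature in Celsius: (230.5 - 32) × 5/9 = 110.2778°C.
The 159°R change is an interval, so only the factor 5/9 applies: -159 × 5/9 = -88.3333°C.
Final Celsius temperature: 110.2778 - 88.3333 = 21.9444°C.
In Rankine: 21.9444 × 1.8 + 491.67 = 531.17°R.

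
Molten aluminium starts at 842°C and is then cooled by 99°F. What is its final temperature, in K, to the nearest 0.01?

1060.15 K

The 99°F change is an interval, so only the factor 5/9 applies: -99 × 5/9 = -55.0000°C.
Final Celsius temperature: 842.0000 - 55.0000 = 787.0000°C.
In kelvin: 787.0000 + 273.15 = 1060.15 K.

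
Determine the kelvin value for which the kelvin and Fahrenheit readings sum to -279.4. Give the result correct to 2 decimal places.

Let K be the kelvin reading. The Fahrenheit reading is F = 1.8·K - 459.67.
Require K + F = -279.4: (2.8)·K - 459.67 = -279.4.
K = (-279.4 + 459.67) / (2.8) = 64.38.

64.38 K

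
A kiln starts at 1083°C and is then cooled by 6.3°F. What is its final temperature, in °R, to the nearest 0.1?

The 6.3°F change is an interval, so only the factor 5/9 applies: -6.3 × 5/9 = -3.5000°C.
Final Celsius temperature: 1083.0000 - 3.5000 = 1079.5000°C.
In Rankine: 1079.5000 × 1.8 + 491.67 = 2434.8°R.

2434.8°R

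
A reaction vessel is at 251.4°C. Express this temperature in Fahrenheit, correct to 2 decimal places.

484.52°F

In Fahrenheit: 251.4000 × 1.8 + 32 = 484.52°F.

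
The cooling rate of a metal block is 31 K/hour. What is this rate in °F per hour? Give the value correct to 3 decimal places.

Since only a temperature interval is involved, the additive offset between the scales drops out.
A change of 1 K is a change of 1.8°F, so 31 × 1.8 = 55.800.

55.800 °F/hour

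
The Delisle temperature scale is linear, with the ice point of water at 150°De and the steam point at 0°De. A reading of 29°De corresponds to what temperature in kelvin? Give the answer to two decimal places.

353.82 K

Linear interpolation between the fixed points: C = (29 - 150) × 100 / (0 - 150) = 80.6667°C.
Then 80.6667 + 273.15 = 353.82 K.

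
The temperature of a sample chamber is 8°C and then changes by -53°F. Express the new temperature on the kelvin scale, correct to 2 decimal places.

The 53°F change is an interval, so only the factor 5/9 applies: -53 × 5/9 = -29.4444°C.
Final Celsius temperature: 8.0000 - 29.4444 = -21.4444°C.
In kelvin: -21.4444 + 273.15 = 251.71 K.

251.71 K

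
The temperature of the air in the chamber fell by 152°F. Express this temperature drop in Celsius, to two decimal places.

Only the scale ratio 5/9 matters for a change in temperature.
152 × 5/9 = 84.44.

84.44°C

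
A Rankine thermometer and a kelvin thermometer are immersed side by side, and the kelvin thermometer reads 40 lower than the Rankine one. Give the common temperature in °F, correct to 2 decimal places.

Let x be the Rankine reading; then the kelvin reading is 5/9·x.
(5/9·x) - x = -40  ⇒  (-4/9)·x = -40  ⇒  x = 90.0000°R.
In Celsius: (90 - 491.67) × 5/9 = -223.1500°C.
In Fahrenheit: -223.1500 × 1.8 + 32 = -369.67°F.

-369.67°F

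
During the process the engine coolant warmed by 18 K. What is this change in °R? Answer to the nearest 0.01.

32.40°R

Only the scale ratio 1.8 matters for a change in temperature.
18 × 1.8 = 32.40.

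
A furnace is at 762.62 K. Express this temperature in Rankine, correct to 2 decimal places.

In Celsius: 762.62 - 273.15 = 489.4700°C.
In Rankine: 489.4700 × 1.8 + 491.67 = 1372.72°R.

1372.72°R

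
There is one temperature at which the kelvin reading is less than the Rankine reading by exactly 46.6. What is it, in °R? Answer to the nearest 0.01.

Let R be the Rankine reading. The kelvin reading is K = 5/9·R.
Require K - R = -46.6: (-4/9)·R = -46.6.
R = (-46.6) / (-4/9) = 104.85.

104.85°R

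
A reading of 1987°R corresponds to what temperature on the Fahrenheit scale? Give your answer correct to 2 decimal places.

In Celsius: (1987 - 491.67) × 5/9 = 830.7389°C.
In Fahrenheit: 830.7389 × 1.8 + 32 = 1527.33°F.

1527.33°F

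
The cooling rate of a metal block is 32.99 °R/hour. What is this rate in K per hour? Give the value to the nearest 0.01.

The quantity depends on a temperature interval, so only the ratio of degree sizes applies; the offset between the scales is irrelevant.
A change of 1°R is a change of 5/9 K, so 32.99 × 5/9 = 18.33.

18.33 K/hour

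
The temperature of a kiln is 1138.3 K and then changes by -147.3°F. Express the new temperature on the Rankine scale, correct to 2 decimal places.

Initial temperature in Celsius: 1138.3 - 273.15 = 865.1500°C.
The 147.3°F change is an interval, so only the factor 5/9 applies: -147.3 × 5/9 = -81.8333°C.
Final Celsius temperature: 865.1500 - 81.8333 = 783.3167°C.
In Rankine: 783.3167 × 1.8 + 491.67 = 1901.64°R.

1901.64°R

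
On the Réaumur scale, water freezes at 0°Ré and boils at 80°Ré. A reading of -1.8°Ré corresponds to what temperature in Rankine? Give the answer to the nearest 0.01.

487.62°R

Linear interpolation between the fixed points: C = (-1.8 - 0) × 100 / (80 - 0) = -2.2500°C.
Then -2.2500 × 1.8 + 491.67 = 487.62°R.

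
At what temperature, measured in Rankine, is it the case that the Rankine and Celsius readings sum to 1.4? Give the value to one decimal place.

176.5°R

Let R be the Rankine reading. The Celsius reading is C = 5/9·R - 273.15.
Require R + C = 1.4: (14/9)·R - 273.15 = 1.4.
R = (1.4 + 273.15) / (14/9) = 176.5.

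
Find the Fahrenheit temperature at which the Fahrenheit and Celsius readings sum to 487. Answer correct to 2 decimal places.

324.50°F

Let F be the Fahrenheit reading. The Celsius reading is C = 5/9·F - 17.7778.
Require F + C = 487: (14/9)·F - 17.7778 = 487.
F = (487 + 17.7778) / (14/9) = 324.50.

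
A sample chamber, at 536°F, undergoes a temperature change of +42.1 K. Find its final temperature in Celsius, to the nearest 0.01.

322.10°C

Initial temperature in Celsius: (536 - 32) × 5/9 = 280.0000°C.
The 42.1 K change is an interval; Kelvin and Celsius degrees are the same size, so ΔC = +42.1°C.
Final Celsius temperature: 280.0000 + 42.1000 = 322.1000°C.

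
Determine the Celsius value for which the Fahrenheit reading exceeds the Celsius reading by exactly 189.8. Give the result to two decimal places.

197.25°C

Let C be the Celsius reading. The Fahrenheit reading is F = 1.8·C + 32.
Require F - C = 189.8: (0.8)·C + 32 = 189.8.
C = (189.8 - 32) / (0.8) = 197.25.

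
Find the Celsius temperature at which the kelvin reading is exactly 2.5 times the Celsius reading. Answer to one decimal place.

182.1°C

Let C be the Celsius reading. The kelvin reading is K = 1·C + 273.15.
Require K = 2.5·C: 1·C + 273.15 = 2.5·C.
(-1.5)·C = -273.15  ⇒  C = 182.1.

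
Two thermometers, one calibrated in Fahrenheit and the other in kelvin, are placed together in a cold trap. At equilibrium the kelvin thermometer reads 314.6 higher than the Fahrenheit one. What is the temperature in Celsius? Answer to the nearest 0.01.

-91.81°C

Let x be the Fahrenheit reading; then the kelvin reading is 5/9·x + 255.372.
(5/9·x + 255.372) - x = 314.6  ⇒  (-4/9)·x = 59.2278  ⇒  x = -133.2625°F.
In Celsius: (-133.2625 - 32) × 5/9 = -91.81°C.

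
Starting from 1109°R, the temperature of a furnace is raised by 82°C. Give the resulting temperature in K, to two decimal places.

698.11 K

Initial temperature in Celsius: (1109 - 491.67) × 5/9 = 342.9611°C.
Final Celsius temperature: 342.9611 + 82.0000 = 424.9611°C.
In kelvin: 424.9611 + 273.15 = 698.11 K.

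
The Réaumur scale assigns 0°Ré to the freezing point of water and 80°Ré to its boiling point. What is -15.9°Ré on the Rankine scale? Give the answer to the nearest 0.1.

455.9°R

Linear interpolation between the fixed points: C = (-15.9 - 0) × 100 / (80 - 0) = -19.8750°C.
Then -19.8750 × 1.8 + 491.67 = 455.9°R.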